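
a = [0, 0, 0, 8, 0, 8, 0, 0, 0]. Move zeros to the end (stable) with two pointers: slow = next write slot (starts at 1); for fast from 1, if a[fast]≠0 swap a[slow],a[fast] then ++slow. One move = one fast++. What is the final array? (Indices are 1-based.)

slow=1 fast=1: a[fast]=0, fast++
slow=1 fast=2: a[fast]=0, fast++
slow=1 fast=3: a[fast]=0, fast++
slow=1 fast=4: a[fast]=8≠0 swap→a[1]=8, slow++,fast++
slow=2 fast=5: a[fast]=0, fast++
slow=2 fast=6: a[fast]=8≠0 swap→a[2]=8, slow++,fast++
slow=3 fast=7: a[fast]=0, fast++
slow=3 fast=8: a[fast]=0, fast++
slow=3 fast=9: a[fast]=0, fast++

[8, 8, 0, 0, 0, 0, 0, 0, 0]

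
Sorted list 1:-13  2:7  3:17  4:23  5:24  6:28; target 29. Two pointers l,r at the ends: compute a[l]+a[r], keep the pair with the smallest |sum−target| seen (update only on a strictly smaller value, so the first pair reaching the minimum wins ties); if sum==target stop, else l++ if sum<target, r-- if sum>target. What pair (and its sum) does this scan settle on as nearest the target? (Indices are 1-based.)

pair (7, 23) with sum 30 (|Δ|=1)

l=1 r=6: -13+28=15 d=14 *, l++
l=2 r=6: 7+28=35 d=6 *, r--
l=2 r=5: 7+24=31 d=2 *, r--
l=2 r=4: 7+23=30 d=1 *, r--
l=2 r=3: 7+17=24 d=5, l++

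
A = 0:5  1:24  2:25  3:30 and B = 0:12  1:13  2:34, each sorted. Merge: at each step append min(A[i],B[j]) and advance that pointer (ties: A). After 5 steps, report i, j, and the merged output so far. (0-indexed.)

i=3, j=2, merged so far=[5, 12, 13, 24, 25]

[i=0,j=0] A[i]=5<=B[j]=12 take 5 → i++
[i=1,j=0] A[i]=24>B[j]=12 take 12 → j++
[i=1,j=1] A[i]=24>B[j]=13 take 13 → j++
[i=1,j=2] A[i]=24<=B[j]=34 take 24 → i++
[i=2,j=2] A[i]=25<=B[j]=34 take 25 → i++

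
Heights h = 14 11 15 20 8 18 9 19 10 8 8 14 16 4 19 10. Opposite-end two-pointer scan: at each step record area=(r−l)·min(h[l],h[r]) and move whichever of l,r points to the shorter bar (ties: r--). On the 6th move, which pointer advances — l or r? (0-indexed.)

l=0 r=15: min(14,10)*15=150 best=150 *, r--
l=0 r=14: min(14,19)*14=196 best=196 *, l++
l=1 r=14: min(11,19)*13=143 best=196, l++
l=2 r=14: min(15,19)*12=180 best=196, l++
l=3 r=14: min(20,19)*11=209 best=209 *, r--
l=3 r=13: min(20,4)*10=40 best=209, r--

r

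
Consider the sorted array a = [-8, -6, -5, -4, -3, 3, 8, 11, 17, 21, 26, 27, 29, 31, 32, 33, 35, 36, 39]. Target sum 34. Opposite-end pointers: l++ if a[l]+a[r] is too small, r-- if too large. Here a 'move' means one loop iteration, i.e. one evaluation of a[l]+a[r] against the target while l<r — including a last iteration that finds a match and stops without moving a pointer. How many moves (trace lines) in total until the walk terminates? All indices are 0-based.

l=0 r=18: -8+39=31 <34, l++
l=1 r=18: -6+39=33 <34, l++
l=2 r=18: -5+39=34, found

3 moves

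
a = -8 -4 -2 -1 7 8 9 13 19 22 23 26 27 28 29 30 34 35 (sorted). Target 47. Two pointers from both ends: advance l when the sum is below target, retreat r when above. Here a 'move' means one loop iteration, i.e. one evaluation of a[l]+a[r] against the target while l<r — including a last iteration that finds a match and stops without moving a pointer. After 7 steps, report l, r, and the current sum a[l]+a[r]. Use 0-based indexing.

l=0 r=17: -8+35=27 <47, l++
l=1 r=17: -4+35=31 <47, l++
l=2 r=17: -2+35=33 <47, l++
l=3 r=17: -1+35=34 <47, l++
l=4 r=17: 7+35=42 <47, l++
l=5 r=17: 8+35=43 <47, l++
l=6 r=17: 9+35=44 <47, l++

l=7, r=17, sum=48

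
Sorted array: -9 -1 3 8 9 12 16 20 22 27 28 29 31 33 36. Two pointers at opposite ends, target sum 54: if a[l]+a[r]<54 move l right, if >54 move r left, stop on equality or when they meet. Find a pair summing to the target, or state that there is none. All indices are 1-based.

l=1 r=15: -9+36=27 <54, l++
l=2 r=15: -1+36=35 <54, l++
l=3 r=15: 3+36=39 <54, l++
l=4 r=15: 8+36=44 <54, l++
l=5 r=15: 9+36=45 <54, l++
l=6 r=15: 12+36=48 <54, l++
l=7 r=15: 16+36=52 <54, l++
l=8 r=15: 20+36=56 >54, r--
l=8 r=14: 20+33=53 <54, l++
l=9 r=14: 22+33=55 >54, r--
l=9 r=13: 22+31=53 <54, l++
l=10 r=13: 27+31=58 >54, r--
l=10 r=12: 27+29=56 >54, r--
l=10 r=11: 27+28=55 >54, r--

no pair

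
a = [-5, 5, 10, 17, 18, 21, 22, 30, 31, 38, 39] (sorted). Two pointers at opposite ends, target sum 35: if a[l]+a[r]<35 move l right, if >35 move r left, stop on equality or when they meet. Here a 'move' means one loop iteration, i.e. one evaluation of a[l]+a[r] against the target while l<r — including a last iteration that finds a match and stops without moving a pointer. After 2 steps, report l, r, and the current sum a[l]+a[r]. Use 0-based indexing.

l=1, r=9, sum=43

l=0 r=10: -5+39=34 <35, l++
l=1 r=10: 5+39=44 >35, r--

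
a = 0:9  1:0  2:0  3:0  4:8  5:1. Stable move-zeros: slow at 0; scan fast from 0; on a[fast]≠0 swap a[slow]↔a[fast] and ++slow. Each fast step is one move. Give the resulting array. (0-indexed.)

slow=0 fast=0: a[fast]=9≠0 swap→a[0]=9, slow++,fast++
slow=1 fast=1: a[fast]=0, fast++
slow=1 fast=2: a[fast]=0, fast++
slow=1 fast=3: a[fast]=0, fast++
slow=1 fast=4: a[fast]=8≠0 swap→a[1]=8, slow++,fast++
slow=2 fast=5: a[fast]=1≠0 swap→a[2]=1, slow++,fast++

[9, 8, 1, 0, 0, 0]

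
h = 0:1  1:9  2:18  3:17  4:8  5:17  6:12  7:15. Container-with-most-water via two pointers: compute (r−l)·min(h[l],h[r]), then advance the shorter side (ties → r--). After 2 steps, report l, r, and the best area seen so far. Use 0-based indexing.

l=2, r=7, best area=54

l=0 r=7: min(1,15)*7=7 best=7 *, l++
l=1 r=7: min(9,15)*6=54 best=54 *, l++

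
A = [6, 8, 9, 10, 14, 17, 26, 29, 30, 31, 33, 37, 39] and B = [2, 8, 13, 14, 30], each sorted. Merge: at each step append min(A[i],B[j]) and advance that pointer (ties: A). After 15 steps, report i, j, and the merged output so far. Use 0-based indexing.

i=10, j=5, merged so far=[2, 6, 8, 8, 9, 10, 13, 14, 14, 17, 26, 29, 30, 30, 31]

i=0 j=0: A[i]=6>B[j]=2 take 2, j++
i=0 j=1: A[i]=6<=B[j]=8 take 6, i++
i=1 j=1: A[i]=8<=B[j]=8 take 8, i++
i=2 j=1: A[i]=9>B[j]=8 take 8, j++
i=2 j=2: A[i]=9<=B[j]=13 take 9, i++
i=3 j=2: A[i]=10<=B[j]=13 take 10, i++
i=4 j=2: A[i]=14>B[j]=13 take 13, j++
i=4 j=3: A[i]=14<=B[j]=14 take 14, i++
i=5 j=3: A[i]=17>B[j]=14 take 14, j++
i=5 j=4: A[i]=17<=B[j]=30 take 17, i++
i=6 j=4: A[i]=26<=B[j]=30 take 26, i++
i=7 j=4: A[i]=29<=B[j]=30 take 29, i++
i=8 j=4: A[i]=30<=B[j]=30 take 30, i++
i=9 j=4: A[i]=31>B[j]=30 take 30, j++
i=9 j=5: B done, take A[i]=31, i++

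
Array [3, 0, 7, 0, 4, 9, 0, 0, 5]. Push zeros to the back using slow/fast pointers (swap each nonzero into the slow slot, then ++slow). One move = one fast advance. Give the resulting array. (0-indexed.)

[3, 7, 4, 9, 5, 0, 0, 0, 0]

slow=0 fast=0: a[fast]=3≠0 swap→a[0]=3, slow++,fast++
slow=1 fast=1: a[fast]=0, fast++
slow=1 fast=2: a[fast]=7≠0 swap→a[1]=7, slow++,fast++
slow=2 fast=3: a[fast]=0, fast++
slow=2 fast=4: a[fast]=4≠0 swap→a[2]=4, slow++,fast++
slow=3 fast=5: a[fast]=9≠0 swap→a[3]=9, slow++,fast++
slow=4 fast=6: a[fast]=0, fast++
slow=4 fast=7: a[fast]=0, fast++
slow=4 fast=8: a[fast]=5≠0 swap→a[4]=5, slow++,fast++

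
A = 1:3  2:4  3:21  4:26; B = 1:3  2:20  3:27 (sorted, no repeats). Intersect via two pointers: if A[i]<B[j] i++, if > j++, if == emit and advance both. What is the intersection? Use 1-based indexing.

[i=1,j=1] 3==3 emit → i++,j++
[i=2,j=2] 4<20 → i++
[i=3,j=2] 21>20 → j++
[i=3,j=3] 21<27 → i++
[i=4,j=3] 26<27 → i++

intersection = [3]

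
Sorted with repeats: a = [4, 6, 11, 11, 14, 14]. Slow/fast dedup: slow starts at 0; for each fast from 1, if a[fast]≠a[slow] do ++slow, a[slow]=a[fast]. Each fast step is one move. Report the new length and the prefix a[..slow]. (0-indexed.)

(s=0,f=1) a[fast]=6≠a[slow]=4 write a[1]=6 → slow++,fast++
(s=1,f=2) a[fast]=11≠a[slow]=6 write a[2]=11 → slow++,fast++
(s=2,f=3) a[fast]=11=a[slow] dup → fast++
(s=2,f=4) a[fast]=14≠a[slow]=11 write a[3]=14 → slow++,fast++
(s=3,f=5) a[fast]=14=a[slow] dup → fast++

length 4; prefix = [4, 6, 11, 14]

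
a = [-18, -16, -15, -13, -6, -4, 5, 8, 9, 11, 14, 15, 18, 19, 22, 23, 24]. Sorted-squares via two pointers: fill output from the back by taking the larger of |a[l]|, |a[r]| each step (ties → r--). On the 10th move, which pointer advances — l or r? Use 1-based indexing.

r

[1,17] |-18|<=|24| out[17]=576 → r--
[1,16] |-18|<=|23| out[16]=529 → r--
[1,15] |-18|<=|22| out[15]=484 → r--
[1,14] |-18|<=|19| out[14]=361 → r--
[1,13] |-18|<=|18| out[13]=324 → r--
[1,12] |-18|>|15| out[12]=324 → l++
[2,12] |-16|>|15| out[11]=256 → l++
[3,12] |-15|<=|15| out[10]=225 → r--
[3,11] |-15|>|14| out[9]=225 → l++
[4,11] |-13|<=|14| out[8]=196 → r--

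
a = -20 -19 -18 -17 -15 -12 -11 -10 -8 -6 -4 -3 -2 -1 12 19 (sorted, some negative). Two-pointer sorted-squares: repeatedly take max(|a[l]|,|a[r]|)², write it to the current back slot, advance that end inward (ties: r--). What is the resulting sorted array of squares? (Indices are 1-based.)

l=1 r=16: |-20|>|19| out[16]=400, l++
l=2 r=16: |-19|<=|19| out[15]=361, r--
l=2 r=15: |-19|>|12| out[14]=361, l++
l=3 r=15: |-18|>|12| out[13]=324, l++
l=4 r=15: |-17|>|12| out[12]=289, l++
l=5 r=15: |-15|>|12| out[11]=225, l++
l=6 r=15: |-12|<=|12| out[10]=144, r--
l=6 r=14: |-12|>|-1| out[9]=144, l++
l=7 r=14: |-11|>|-1| out[8]=121, l++
l=8 r=14: |-10|>|-1| out[7]=100, l++
l=9 r=14: |-8|>|-1| out[6]=64, l++
l=10 r=14: |-6|>|-1| out[5]=36, l++
l=11 r=14: |-4|>|-1| out[4]=16, l++
l=12 r=14: |-3|>|-1| out[3]=9, l++
l=13 r=14: |-2|>|-1| out[2]=4, l++
l=14 r=14: |-1|<=|-1| out[1]=1, r--

[1, 4, 9, 16, 36, 64, 100, 121, 144, 144, 225, 289, 324, 361, 361, 400]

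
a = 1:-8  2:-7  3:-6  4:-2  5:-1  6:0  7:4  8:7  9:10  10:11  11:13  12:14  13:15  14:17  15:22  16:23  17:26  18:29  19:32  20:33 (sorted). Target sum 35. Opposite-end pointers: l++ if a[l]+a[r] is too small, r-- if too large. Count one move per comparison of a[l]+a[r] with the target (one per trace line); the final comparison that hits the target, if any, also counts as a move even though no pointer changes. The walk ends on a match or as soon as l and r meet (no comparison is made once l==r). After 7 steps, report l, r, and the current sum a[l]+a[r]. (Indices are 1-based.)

l=1 r=20: -8+33=25 <35, l++
l=2 r=20: -7+33=26 <35, l++
l=3 r=20: -6+33=27 <35, l++
l=4 r=20: -2+33=31 <35, l++
l=5 r=20: -1+33=32 <35, l++
l=6 r=20: 0+33=33 <35, l++
l=7 r=20: 4+33=37 >35, r--

l=7, r=19, sum=36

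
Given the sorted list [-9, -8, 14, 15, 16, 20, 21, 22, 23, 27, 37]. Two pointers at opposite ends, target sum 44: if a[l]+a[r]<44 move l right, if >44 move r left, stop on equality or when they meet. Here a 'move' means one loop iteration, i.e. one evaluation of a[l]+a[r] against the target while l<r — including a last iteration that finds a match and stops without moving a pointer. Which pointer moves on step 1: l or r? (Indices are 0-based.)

l

l=0 r=10: -9+37=28 <44, l++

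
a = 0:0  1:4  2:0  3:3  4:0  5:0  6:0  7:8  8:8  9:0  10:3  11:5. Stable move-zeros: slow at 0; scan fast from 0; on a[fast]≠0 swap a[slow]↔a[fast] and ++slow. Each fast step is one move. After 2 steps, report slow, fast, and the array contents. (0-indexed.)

slow=1, fast=2, a=[4, 0, 0, 3, 0, 0, 0, 8, 8, 0, 3, 5]

slow=0 fast=0: a[fast]=0, fast++
slow=0 fast=1: a[fast]=4≠0 swap→a[0]=4, slow++,fast++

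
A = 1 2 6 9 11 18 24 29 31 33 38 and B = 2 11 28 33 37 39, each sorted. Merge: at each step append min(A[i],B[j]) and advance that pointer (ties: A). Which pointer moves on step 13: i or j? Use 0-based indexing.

i

[i=0,j=0] A[i]=1<=B[j]=2 take 1 → i++
[i=1,j=0] A[i]=2<=B[j]=2 take 2 → i++
[i=2,j=0] A[i]=6>B[j]=2 take 2 → j++
[i=2,j=1] A[i]=6<=B[j]=11 take 6 → i++
[i=3,j=1] A[i]=9<=B[j]=11 take 9 → i++
[i=4,j=1] A[i]=11<=B[j]=11 take 11 → i++
[i=5,j=1] A[i]=18>B[j]=11 take 11 → j++
[i=5,j=2] A[i]=18<=B[j]=28 take 18 → i++
[i=6,j=2] A[i]=24<=B[j]=28 take 24 → i++
[i=7,j=2] A[i]=29>B[j]=28 take 28 → j++
[i=7,j=3] A[i]=29<=B[j]=33 take 29 → i++
[i=8,j=3] A[i]=31<=B[j]=33 take 31 → i++
[i=9,j=3] A[i]=33<=B[j]=33 take 33 → i++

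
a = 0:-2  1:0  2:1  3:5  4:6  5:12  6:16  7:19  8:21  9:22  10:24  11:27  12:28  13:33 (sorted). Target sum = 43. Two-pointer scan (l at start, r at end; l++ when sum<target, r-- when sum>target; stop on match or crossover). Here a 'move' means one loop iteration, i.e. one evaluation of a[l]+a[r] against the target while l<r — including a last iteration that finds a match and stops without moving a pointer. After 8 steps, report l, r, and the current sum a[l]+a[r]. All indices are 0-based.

[0,13] -2+33=31 <43 → l++
[1,13] 0+33=33 <43 → l++
[2,13] 1+33=34 <43 → l++
[3,13] 5+33=38 <43 → l++
[4,13] 6+33=39 <43 → l++
[5,13] 12+33=45 >43 → r--
[5,12] 12+28=40 <43 → l++
[6,12] 16+28=44 >43 → r--

l=6, r=11, sum=43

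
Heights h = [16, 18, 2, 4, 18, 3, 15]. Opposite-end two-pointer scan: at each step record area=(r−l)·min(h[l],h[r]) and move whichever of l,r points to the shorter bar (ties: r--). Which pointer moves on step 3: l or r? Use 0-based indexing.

l

[0,6] min(16,15)*6=90 best=90 * → r--
[0,5] min(16,3)*5=15 best=90 → r--
[0,4] min(16,18)*4=64 best=90 → l++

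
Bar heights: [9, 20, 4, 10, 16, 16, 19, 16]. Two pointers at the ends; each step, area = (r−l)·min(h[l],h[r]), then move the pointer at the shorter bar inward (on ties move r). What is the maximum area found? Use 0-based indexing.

l=0 r=7: min(9,16)*7=63 best=63 *, l++
l=1 r=7: min(20,16)*6=96 best=96 *, r--
l=1 r=6: min(20,19)*5=95 best=96, r--
l=1 r=5: min(20,16)*4=64 best=96, r--
l=1 r=4: min(20,16)*3=48 best=96, r--
l=1 r=3: min(20,10)*2=20 best=96, r--
l=1 r=2: min(20,4)*1=4 best=96, r--

max area = 96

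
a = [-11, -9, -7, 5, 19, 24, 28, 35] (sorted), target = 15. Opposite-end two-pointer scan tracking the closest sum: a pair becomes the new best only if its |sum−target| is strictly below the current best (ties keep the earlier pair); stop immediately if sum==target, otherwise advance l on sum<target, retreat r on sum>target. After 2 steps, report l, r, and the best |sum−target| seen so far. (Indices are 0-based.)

l=0, r=5, best |Δ|=2

[0,7] -11+35=24 d=9 * → r--
[0,6] -11+28=17 d=2 * → r--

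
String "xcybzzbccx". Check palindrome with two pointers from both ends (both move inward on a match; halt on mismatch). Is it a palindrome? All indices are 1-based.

l=1 r=10: 'x'=='x', l++,r--
l=2 r=9: 'c'=='c', l++,r--
l=3 r=8: 'y'!='c', stop

not a palindrome (mismatch at 3,8)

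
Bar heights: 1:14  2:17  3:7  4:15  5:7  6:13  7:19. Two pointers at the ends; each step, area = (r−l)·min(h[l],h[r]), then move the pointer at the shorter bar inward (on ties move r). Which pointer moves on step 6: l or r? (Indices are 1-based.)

l=1 r=7: min(14,19)*6=84 best=84 *, l++
l=2 r=7: min(17,19)*5=85 best=85 *, l++
l=3 r=7: min(7,19)*4=28 best=85, l++
l=4 r=7: min(15,19)*3=45 best=85, l++
l=5 r=7: min(7,19)*2=14 best=85, l++
l=6 r=7: min(13,19)*1=13 best=85, l++

l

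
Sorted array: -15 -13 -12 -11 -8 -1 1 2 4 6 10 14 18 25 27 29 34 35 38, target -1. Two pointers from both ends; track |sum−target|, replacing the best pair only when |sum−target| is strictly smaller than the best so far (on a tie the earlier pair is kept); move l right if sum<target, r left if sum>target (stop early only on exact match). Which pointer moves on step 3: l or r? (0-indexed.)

r

[0,18] -15+38=23 d=24 * → r--
[0,17] -15+35=20 d=21 * → r--
[0,16] -15+34=19 d=20 * → r--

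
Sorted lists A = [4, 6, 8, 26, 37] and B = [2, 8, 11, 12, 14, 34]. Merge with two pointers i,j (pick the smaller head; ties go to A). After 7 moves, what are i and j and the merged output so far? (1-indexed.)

[i=1,j=1] A[i]=4>B[j]=2 take 2 → j++
[i=1,j=2] A[i]=4<=B[j]=8 take 4 → i++
[i=2,j=2] A[i]=6<=B[j]=8 take 6 → i++
[i=3,j=2] A[i]=8<=B[j]=8 take 8 → i++
[i=4,j=2] A[i]=26>B[j]=8 take 8 → j++
[i=4,j=3] A[i]=26>B[j]=11 take 11 → j++
[i=4,j=4] A[i]=26>B[j]=12 take 12 → j++

i=4, j=5, merged so far=[2, 4, 6, 8, 8, 11, 12]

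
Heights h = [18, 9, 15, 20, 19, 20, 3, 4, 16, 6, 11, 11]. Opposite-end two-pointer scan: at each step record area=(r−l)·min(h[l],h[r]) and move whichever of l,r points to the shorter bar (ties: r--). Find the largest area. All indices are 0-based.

l=0 r=11: min(18,11)*11=121 best=121 *, r--
l=0 r=10: min(18,11)*10=110 best=121, r--
l=0 r=9: min(18,6)*9=54 best=121, r--
l=0 r=8: min(18,16)*8=128 best=128 *, r--
l=0 r=7: min(18,4)*7=28 best=128, r--
l=0 r=6: min(18,3)*6=18 best=128, r--
l=0 r=5: min(18,20)*5=90 best=128, l++
l=1 r=5: min(9,20)*4=36 best=128, l++
l=2 r=5: min(15,20)*3=45 best=128, l++
l=3 r=5: min(20,20)*2=40 best=128, r--
l=3 r=4: min(20,19)*1=19 best=128, r--

max area = 128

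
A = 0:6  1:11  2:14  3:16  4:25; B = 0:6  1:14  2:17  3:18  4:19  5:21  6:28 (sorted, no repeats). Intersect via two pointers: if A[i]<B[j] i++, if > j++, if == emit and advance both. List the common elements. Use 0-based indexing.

[i=0,j=0] 6==6 emit → i++,j++
[i=1,j=1] 11<14 → i++
[i=2,j=1] 14==14 emit → i++,j++
[i=3,j=2] 16<17 → i++
[i=4,j=2] 25>17 → j++
[i=4,j=3] 25>18 → j++
[i=4,j=4] 25>19 → j++
[i=4,j=5] 25>21 → j++
[i=4,j=6] 25<28 → i++

intersection = [6, 14]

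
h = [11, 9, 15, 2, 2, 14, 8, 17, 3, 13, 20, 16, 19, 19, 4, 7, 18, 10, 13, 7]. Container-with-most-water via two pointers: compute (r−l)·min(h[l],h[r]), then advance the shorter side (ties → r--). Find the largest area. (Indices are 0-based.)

max area = 210

l=0 r=19: min(11,7)*19=133 best=133 *, r--
l=0 r=18: min(11,13)*18=198 best=198 *, l++
l=1 r=18: min(9,13)*17=153 best=198, l++
l=2 r=18: min(15,13)*16=208 best=208 *, r--
l=2 r=17: min(15,10)*15=150 best=208, r--
l=2 r=16: min(15,18)*14=210 best=210 *, l++
l=3 r=16: min(2,18)*13=26 best=210, l++
l=4 r=16: min(2,18)*12=24 best=210, l++
l=5 r=16: min(14,18)*11=154 best=210, l++
l=6 r=16: min(8,18)*10=80 best=210, l++
l=7 r=16: min(17,18)*9=153 best=210, l++
l=8 r=16: min(3,18)*8=24 best=210, l++
l=9 r=16: min(13,18)*7=91 best=210, l++
l=10 r=16: min(20,18)*6=108 best=210, r--
l=10 r=15: min(20,7)*5=35 best=210, r--
l=10 r=14: min(20,4)*4=16 best=210, r--
l=10 r=13: min(20,19)*3=57 best=210, r--
l=10 r=12: min(20,19)*2=38 best=210, r--
l=10 r=11: min(20,16)*1=16 best=210, r--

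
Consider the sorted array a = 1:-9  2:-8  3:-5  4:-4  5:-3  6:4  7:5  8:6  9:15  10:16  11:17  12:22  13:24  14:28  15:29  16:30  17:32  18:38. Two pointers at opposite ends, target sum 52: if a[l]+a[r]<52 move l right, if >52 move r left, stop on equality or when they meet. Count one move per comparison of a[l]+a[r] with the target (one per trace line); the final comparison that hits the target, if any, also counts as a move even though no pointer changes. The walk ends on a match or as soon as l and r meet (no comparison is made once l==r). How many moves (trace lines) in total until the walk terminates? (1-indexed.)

14 moves

l=1 r=18: -9+38=29 <52, l++
l=2 r=18: -8+38=30 <52, l++
l=3 r=18: -5+38=33 <52, l++
l=4 r=18: -4+38=34 <52, l++
l=5 r=18: -3+38=35 <52, l++
l=6 r=18: 4+38=42 <52, l++
l=7 r=18: 5+38=43 <52, l++
l=8 r=18: 6+38=44 <52, l++
l=9 r=18: 15+38=53 >52, r--
l=9 r=17: 15+32=47 <52, l++
l=10 r=17: 16+32=48 <52, l++
l=11 r=17: 17+32=49 <52, l++
l=12 r=17: 22+32=54 >52, r--
l=12 r=16: 22+30=52, found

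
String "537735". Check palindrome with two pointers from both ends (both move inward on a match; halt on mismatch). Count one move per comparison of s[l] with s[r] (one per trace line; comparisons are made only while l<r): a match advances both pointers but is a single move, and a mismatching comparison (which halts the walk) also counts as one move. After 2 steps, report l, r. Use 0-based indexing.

l=0 r=5: '5'=='5', l++,r--
l=1 r=4: '3'=='3', l++,r--

l=2, r=3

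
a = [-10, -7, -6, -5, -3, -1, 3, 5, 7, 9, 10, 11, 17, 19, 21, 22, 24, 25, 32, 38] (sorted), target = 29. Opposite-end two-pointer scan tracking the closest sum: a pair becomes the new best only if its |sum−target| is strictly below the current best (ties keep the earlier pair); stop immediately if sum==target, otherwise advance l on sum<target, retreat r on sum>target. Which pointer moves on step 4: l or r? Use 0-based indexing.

[0,19] -10+38=28 d=1 * → l++
[1,19] -7+38=31 d=2 → r--
[1,18] -7+32=25 d=4 → l++
[2,18] -6+32=26 d=3 → l++

l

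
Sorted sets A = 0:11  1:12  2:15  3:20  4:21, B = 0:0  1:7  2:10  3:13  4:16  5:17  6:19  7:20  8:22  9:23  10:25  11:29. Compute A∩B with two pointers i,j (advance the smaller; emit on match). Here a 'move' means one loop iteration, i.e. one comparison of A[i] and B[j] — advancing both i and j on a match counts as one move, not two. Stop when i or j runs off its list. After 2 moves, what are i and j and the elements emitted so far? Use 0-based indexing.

i=0, j=2, emitted=[]

[i=0,j=0] 11>0 → j++
[i=0,j=1] 11>7 → j++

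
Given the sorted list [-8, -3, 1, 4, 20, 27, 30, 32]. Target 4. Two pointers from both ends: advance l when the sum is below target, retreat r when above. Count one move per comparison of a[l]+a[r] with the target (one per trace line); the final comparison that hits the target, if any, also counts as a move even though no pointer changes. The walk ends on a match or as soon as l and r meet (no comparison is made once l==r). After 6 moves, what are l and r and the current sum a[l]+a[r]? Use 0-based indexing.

[0,7] -8+32=24 >4 → r--
[0,6] -8+30=22 >4 → r--
[0,5] -8+27=19 >4 → r--
[0,4] -8+20=12 >4 → r--
[0,3] -8+4=-4 <4 → l++
[1,3] -3+4=1 <4 → l++

l=2, r=3, sum=5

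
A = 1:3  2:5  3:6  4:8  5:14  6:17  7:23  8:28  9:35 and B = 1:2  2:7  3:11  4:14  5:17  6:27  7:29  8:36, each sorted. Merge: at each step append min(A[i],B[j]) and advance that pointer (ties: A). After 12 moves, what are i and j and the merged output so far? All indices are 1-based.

i=8, j=6, merged so far=[2, 3, 5, 6, 7, 8, 11, 14, 14, 17, 17, 23]

i=1 j=1: A[i]=3>B[j]=2 take 2, j++
i=1 j=2: A[i]=3<=B[j]=7 take 3, i++
i=2 j=2: A[i]=5<=B[j]=7 take 5, i++
i=3 j=2: A[i]=6<=B[j]=7 take 6, i++
i=4 j=2: A[i]=8>B[j]=7 take 7, j++
i=4 j=3: A[i]=8<=B[j]=11 take 8, i++
i=5 j=3: A[i]=14>B[j]=11 take 11, j++
i=5 j=4: A[i]=14<=B[j]=14 take 14, i++
i=6 j=4: A[i]=17>B[j]=14 take 14, j++
i=6 j=5: A[i]=17<=B[j]=17 take 17, i++
i=7 j=5: A[i]=23>B[j]=17 take 17, j++
i=7 j=6: A[i]=23<=B[j]=27 take 23, i++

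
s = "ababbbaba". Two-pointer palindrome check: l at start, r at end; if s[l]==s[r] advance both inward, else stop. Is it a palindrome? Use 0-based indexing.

l=0 r=8: 'a'=='a', l++,r--
l=1 r=7: 'b'=='b', l++,r--
l=2 r=6: 'a'=='a', l++,r--
l=3 r=5: 'b'=='b', l++,r--

palindrome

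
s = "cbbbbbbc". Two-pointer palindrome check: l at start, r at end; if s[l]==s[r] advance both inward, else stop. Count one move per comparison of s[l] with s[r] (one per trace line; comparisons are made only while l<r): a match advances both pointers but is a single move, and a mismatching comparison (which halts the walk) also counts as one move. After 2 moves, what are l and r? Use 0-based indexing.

l=2, r=5

l=0 r=7: 'c'=='c', l++,r--
l=1 r=6: 'b'=='b', l++,r--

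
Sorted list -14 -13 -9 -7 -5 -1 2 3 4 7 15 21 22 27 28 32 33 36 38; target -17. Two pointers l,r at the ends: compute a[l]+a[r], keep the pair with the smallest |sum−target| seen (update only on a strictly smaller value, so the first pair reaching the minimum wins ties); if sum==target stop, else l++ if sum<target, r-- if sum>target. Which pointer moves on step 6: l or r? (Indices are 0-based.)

l=0 r=18: -14+38=24 d=41 *, r--
l=0 r=17: -14+36=22 d=39 *, r--
l=0 r=16: -14+33=19 d=36 *, r--
l=0 r=15: -14+32=18 d=35 *, r--
l=0 r=14: -14+28=14 d=31 *, r--
l=0 r=13: -14+27=13 d=30 *, r--

r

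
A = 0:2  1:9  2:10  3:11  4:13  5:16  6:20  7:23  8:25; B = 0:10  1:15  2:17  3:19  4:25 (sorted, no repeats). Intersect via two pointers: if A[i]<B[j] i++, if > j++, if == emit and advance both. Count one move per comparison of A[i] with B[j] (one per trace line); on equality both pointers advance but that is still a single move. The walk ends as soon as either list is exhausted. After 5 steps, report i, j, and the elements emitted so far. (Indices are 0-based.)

i=5, j=1, emitted=[10]

[i=0,j=0] 2<10 → i++
[i=1,j=0] 9<10 → i++
[i=2,j=0] 10==10 emit → i++,j++
[i=3,j=1] 11<15 → i++
[i=4,j=1] 13<15 → i++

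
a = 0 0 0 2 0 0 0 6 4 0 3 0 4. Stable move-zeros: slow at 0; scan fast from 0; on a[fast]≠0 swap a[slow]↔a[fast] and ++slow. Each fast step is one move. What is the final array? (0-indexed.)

[2, 6, 4, 3, 4, 0, 0, 0, 0, 0, 0, 0, 0]

(s=0,f=0) a[fast]=0 → fast++
(s=0,f=1) a[fast]=0 → fast++
(s=0,f=2) a[fast]=0 → fast++
(s=0,f=3) a[fast]=2≠0 swap→a[0]=2 → slow++,fast++
(s=1,f=4) a[fast]=0 → fast++
(s=1,f=5) a[fast]=0 → fast++
(s=1,f=6) a[fast]=0 → fast++
(s=1,f=7) a[fast]=6≠0 swap→a[1]=6 → slow++,fast++
(s=2,f=8) a[fast]=4≠0 swap→a[2]=4 → slow++,fast++
(s=3,f=9) a[fast]=0 → fast++
(s=3,f=10) a[fast]=3≠0 swap→a[3]=3 → slow++,fast++
(s=4,f=11) a[fast]=0 → fast++
(s=4,f=12) a[fast]=4≠0 swap→a[4]=4 → slow++,fast++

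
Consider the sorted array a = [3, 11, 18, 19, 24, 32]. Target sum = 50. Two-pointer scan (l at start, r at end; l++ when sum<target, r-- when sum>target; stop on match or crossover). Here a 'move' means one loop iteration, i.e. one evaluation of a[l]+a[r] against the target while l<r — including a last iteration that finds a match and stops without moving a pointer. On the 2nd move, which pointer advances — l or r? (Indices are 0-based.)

l

[0,5] 3+32=35 <50 → l++
[1,5] 11+32=43 <50 → l++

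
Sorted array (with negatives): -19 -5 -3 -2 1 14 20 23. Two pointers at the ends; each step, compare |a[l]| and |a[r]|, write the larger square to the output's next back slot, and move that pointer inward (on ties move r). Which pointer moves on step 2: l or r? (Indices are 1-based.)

r

l=1 r=8: |-19|<=|23| out[8]=529, r--
l=1 r=7: |-19|<=|20| out[7]=400, r--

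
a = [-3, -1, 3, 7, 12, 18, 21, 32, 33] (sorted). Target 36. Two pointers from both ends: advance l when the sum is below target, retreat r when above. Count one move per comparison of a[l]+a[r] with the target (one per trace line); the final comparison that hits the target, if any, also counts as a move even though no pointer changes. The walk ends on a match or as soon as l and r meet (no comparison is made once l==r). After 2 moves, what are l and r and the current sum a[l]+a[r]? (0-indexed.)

l=2, r=8, sum=36

[0,8] -3+33=30 <36 → l++
[1,8] -1+33=32 <36 → l++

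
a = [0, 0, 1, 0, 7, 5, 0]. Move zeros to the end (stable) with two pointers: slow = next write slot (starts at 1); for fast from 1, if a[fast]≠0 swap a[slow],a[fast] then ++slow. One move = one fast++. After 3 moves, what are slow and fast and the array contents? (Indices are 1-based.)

slow=2, fast=4, a=[1, 0, 0, 0, 7, 5, 0]

slow=1 fast=1: a[fast]=0, fast++
slow=1 fast=2: a[fast]=0, fast++
slow=1 fast=3: a[fast]=1≠0 swap→a[1]=1, slow++,fast++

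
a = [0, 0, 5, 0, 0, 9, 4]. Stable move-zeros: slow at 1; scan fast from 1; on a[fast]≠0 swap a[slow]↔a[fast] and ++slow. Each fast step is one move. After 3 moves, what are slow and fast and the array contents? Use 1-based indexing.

(s=1,f=1) a[fast]=0 → fast++
(s=1,f=2) a[fast]=0 → fast++
(s=1,f=3) a[fast]=5≠0 swap→a[1]=5 → slow++,fast++

slow=2, fast=4, a=[5, 0, 0, 0, 0, 9, 4]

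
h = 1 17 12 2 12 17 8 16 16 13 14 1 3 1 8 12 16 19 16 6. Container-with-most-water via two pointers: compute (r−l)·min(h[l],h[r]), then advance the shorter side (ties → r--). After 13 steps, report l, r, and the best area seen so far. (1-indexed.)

l=12, r=18, best area=272

l=1 r=20: min(1,6)*19=19 best=19 *, l++
l=2 r=20: min(17,6)*18=108 best=108 *, r--
l=2 r=19: min(17,16)*17=272 best=272 *, r--
l=2 r=18: min(17,19)*16=272 best=272, l++
l=3 r=18: min(12,19)*15=180 best=272, l++
l=4 r=18: min(2,19)*14=28 best=272, l++
l=5 r=18: min(12,19)*13=156 best=272, l++
l=6 r=18: min(17,19)*12=204 best=272, l++
l=7 r=18: min(8,19)*11=88 best=272, l++
l=8 r=18: min(16,19)*10=160 best=272, l++
l=9 r=18: min(16,19)*9=144 best=272, l++
l=10 r=18: min(13,19)*8=104 best=272, l++
l=11 r=18: min(14,19)*7=98 best=272, l++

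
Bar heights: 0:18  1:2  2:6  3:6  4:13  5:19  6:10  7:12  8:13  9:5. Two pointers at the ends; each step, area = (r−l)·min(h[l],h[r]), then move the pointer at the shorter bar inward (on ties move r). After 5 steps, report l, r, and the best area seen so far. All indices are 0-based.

l=1, r=5, best area=104

[0,9] min(18,5)*9=45 best=45 * → r--
[0,8] min(18,13)*8=104 best=104 * → r--
[0,7] min(18,12)*7=84 best=104 → r--
[0,6] min(18,10)*6=60 best=104 → r--
[0,5] min(18,19)*5=90 best=104 → l++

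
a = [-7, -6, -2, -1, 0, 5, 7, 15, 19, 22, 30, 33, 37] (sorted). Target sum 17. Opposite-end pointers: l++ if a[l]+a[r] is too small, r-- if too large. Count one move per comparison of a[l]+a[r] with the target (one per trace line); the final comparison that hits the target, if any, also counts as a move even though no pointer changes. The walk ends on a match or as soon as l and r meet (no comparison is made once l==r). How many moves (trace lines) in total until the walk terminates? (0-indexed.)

[0,12] -7+37=30 >17 → r--
[0,11] -7+33=26 >17 → r--
[0,10] -7+30=23 >17 → r--
[0,9] -7+22=15 <17 → l++
[1,9] -6+22=16 <17 → l++
[2,9] -2+22=20 >17 → r--
[2,8] -2+19=17 → found

7 moves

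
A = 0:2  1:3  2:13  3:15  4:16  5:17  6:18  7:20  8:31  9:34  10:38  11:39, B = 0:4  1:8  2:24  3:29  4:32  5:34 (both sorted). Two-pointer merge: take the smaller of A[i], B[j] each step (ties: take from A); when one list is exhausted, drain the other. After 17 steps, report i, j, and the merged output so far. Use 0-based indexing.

[i=0,j=0] A[i]=2<=B[j]=4 take 2 → i++
[i=1,j=0] A[i]=3<=B[j]=4 take 3 → i++
[i=2,j=0] A[i]=13>B[j]=4 take 4 → j++
[i=2,j=1] A[i]=13>B[j]=8 take 8 → j++
[i=2,j=2] A[i]=13<=B[j]=24 take 13 → i++
[i=3,j=2] A[i]=15<=B[j]=24 take 15 → i++
[i=4,j=2] A[i]=16<=B[j]=24 take 16 → i++
[i=5,j=2] A[i]=17<=B[j]=24 take 17 → i++
[i=6,j=2] A[i]=18<=B[j]=24 take 18 → i++
[i=7,j=2] A[i]=20<=B[j]=24 take 20 → i++
[i=8,j=2] A[i]=31>B[j]=24 take 24 → j++
[i=8,j=3] A[i]=31>B[j]=29 take 29 → j++
[i=8,j=4] A[i]=31<=B[j]=32 take 31 → i++
[i=9,j=4] A[i]=34>B[j]=32 take 32 → j++
[i=9,j=5] A[i]=34<=B[j]=34 take 34 → i++
[i=10,j=5] A[i]=38>B[j]=34 take 34 → j++
[i=10,j=6] B done, take A[i]=38 → i++

i=11, j=6, merged so far=[2, 3, 4, 8, 13, 15, 16, 17, 18, 20, 24, 29, 31, 32, 34, 34, 38]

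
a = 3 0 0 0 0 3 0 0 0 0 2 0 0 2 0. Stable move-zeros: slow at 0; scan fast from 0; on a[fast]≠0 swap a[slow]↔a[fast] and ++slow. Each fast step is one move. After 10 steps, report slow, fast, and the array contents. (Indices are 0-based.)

slow=2, fast=10, a=[3, 3, 0, 0, 0, 0, 0, 0, 0, 0, 2, 0, 0, 2, 0]

(s=0,f=0) a[fast]=3≠0 swap→a[0]=3 → slow++,fast++
(s=1,f=1) a[fast]=0 → fast++
(s=1,f=2) a[fast]=0 → fast++
(s=1,f=3) a[fast]=0 → fast++
(s=1,f=4) a[fast]=0 → fast++
(s=1,f=5) a[fast]=3≠0 swap→a[1]=3 → slow++,fast++
(s=2,f=6) a[fast]=0 → fast++
(s=2,f=7) a[fast]=0 → fast++
(s=2,f=8) a[fast]=0 → fast++
(s=2,f=9) a[fast]=0 → fast++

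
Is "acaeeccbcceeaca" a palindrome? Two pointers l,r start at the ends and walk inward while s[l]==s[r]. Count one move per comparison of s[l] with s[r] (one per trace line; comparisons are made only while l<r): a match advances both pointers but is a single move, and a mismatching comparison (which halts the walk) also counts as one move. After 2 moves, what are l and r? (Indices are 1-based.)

[1,15] 'a'=='a' → l++,r--
[2,14] 'c'=='c' → l++,r--

l=3, r=13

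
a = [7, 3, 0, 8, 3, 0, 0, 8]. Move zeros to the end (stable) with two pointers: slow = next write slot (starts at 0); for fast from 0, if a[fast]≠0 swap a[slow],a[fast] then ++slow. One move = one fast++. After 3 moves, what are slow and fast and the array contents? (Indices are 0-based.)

slow=2, fast=3, a=[7, 3, 0, 8, 3, 0, 0, 8]

slow=0 fast=0: a[fast]=7≠0 swap→a[0]=7, slow++,fast++
slow=1 fast=1: a[fast]=3≠0 swap→a[1]=3, slow++,fast++
slow=2 fast=2: a[fast]=0, fast++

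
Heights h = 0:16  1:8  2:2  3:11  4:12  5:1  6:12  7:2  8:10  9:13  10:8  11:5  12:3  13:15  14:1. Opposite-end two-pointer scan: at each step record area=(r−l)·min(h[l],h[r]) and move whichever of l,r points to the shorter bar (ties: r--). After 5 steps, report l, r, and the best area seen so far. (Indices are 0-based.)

l=0, r=9, best area=195

l=0 r=14: min(16,1)*14=14 best=14 *, r--
l=0 r=13: min(16,15)*13=195 best=195 *, r--
l=0 r=12: min(16,3)*12=36 best=195, r--
l=0 r=11: min(16,5)*11=55 best=195, r--
l=0 r=10: min(16,8)*10=80 best=195, r--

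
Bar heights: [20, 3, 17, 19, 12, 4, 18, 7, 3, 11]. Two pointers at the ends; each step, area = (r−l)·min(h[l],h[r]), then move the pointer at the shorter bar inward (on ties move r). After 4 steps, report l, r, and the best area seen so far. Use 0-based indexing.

l=0, r=5, best area=108

l=0 r=9: min(20,11)*9=99 best=99 *, r--
l=0 r=8: min(20,3)*8=24 best=99, r--
l=0 r=7: min(20,7)*7=49 best=99, r--
l=0 r=6: min(20,18)*6=108 best=108 *, r--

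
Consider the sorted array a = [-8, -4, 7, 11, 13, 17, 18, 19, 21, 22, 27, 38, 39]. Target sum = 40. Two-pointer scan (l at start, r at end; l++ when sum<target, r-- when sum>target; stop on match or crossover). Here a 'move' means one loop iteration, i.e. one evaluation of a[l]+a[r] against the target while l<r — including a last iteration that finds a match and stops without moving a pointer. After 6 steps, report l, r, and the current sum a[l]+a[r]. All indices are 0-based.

l=4, r=10, sum=40

l=0 r=12: -8+39=31 <40, l++
l=1 r=12: -4+39=35 <40, l++
l=2 r=12: 7+39=46 >40, r--
l=2 r=11: 7+38=45 >40, r--
l=2 r=10: 7+27=34 <40, l++
l=3 r=10: 11+27=38 <40, l++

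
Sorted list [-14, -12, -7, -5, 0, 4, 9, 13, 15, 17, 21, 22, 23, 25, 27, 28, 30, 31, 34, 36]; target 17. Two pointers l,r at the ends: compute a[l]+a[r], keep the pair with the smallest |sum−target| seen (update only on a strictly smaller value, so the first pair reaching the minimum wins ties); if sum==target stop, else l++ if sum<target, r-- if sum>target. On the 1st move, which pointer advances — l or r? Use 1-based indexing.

r

[1,20] -14+36=22 d=5 * → r--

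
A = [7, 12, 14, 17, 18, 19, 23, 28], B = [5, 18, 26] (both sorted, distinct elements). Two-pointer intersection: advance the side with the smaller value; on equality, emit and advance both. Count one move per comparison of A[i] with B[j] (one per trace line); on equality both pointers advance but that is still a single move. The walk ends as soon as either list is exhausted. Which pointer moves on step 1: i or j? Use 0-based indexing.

j

i=0 j=0: 7>5, j++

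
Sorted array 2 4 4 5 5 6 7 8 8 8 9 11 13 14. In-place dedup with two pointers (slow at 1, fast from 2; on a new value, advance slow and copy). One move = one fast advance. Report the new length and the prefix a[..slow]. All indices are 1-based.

slow=1 fast=2: a[fast]=4≠a[slow]=2 write a[2]=4, slow++,fast++
slow=2 fast=3: a[fast]=4=a[slow] dup, fast++
slow=2 fast=4: a[fast]=5≠a[slow]=4 write a[3]=5, slow++,fast++
slow=3 fast=5: a[fast]=5=a[slow] dup, fast++
slow=3 fast=6: a[fast]=6≠a[slow]=5 write a[4]=6, slow++,fast++
slow=4 fast=7: a[fast]=7≠a[slow]=6 write a[5]=7, slow++,fast++
slow=5 fast=8: a[fast]=8≠a[slow]=7 write a[6]=8, slow++,fast++
slow=6 fast=9: a[fast]=8=a[slow] dup, fast++
slow=6 fast=10: a[fast]=8=a[slow] dup, fast++
slow=6 fast=11: a[fast]=9≠a[slow]=8 write a[7]=9, slow++,fast++
slow=7 fast=12: a[fast]=11≠a[slow]=9 write a[8]=11, slow++,fast++
slow=8 fast=13: a[fast]=13≠a[slow]=11 write a[9]=13, slow++,fast++
slow=9 fast=14: a[fast]=14≠a[slow]=13 write a[10]=14, slow++,fast++

length 10; prefix = [2, 4, 5, 6, 7, 8, 9, 11, 13, 14]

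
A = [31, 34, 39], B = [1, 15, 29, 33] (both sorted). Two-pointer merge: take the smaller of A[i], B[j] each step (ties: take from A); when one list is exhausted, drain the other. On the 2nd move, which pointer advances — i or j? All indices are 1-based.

j

[i=1,j=1] A[i]=31>B[j]=1 take 1 → j++
[i=1,j=2] A[i]=31>B[j]=15 take 15 → j++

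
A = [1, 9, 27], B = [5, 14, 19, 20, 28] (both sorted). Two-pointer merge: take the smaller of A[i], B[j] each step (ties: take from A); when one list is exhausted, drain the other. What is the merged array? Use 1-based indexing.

[1, 5, 9, 14, 19, 20, 27, 28]

i=1 j=1: A[i]=1<=B[j]=5 take 1, i++
i=2 j=1: A[i]=9>B[j]=5 take 5, j++
i=2 j=2: A[i]=9<=B[j]=14 take 9, i++
i=3 j=2: A[i]=27>B[j]=14 take 14, j++
i=3 j=3: A[i]=27>B[j]=19 take 19, j++
i=3 j=4: A[i]=27>B[j]=20 take 20, j++
i=3 j=5: A[i]=27<=B[j]=28 take 27, i++
i=4 j=5: A done, take B[j]=28, j++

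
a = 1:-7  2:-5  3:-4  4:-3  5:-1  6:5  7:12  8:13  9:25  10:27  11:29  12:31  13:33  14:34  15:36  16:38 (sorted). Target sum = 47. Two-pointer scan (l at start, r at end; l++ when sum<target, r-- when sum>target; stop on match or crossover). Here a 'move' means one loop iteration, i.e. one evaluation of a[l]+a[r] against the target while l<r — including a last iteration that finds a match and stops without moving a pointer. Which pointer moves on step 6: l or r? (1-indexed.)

[1,16] -7+38=31 <47 → l++
[2,16] -5+38=33 <47 → l++
[3,16] -4+38=34 <47 → l++
[4,16] -3+38=35 <47 → l++
[5,16] -1+38=37 <47 → l++
[6,16] 5+38=43 <47 → l++

l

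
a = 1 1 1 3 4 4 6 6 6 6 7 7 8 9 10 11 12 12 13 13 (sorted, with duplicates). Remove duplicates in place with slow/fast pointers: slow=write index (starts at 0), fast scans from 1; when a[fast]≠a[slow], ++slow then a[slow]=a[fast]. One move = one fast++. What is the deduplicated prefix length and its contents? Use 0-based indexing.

length 11; prefix = [1, 3, 4, 6, 7, 8, 9, 10, 11, 12, 13]

(s=0,f=1) a[fast]=1=a[slow] dup → fast++
(s=0,f=2) a[fast]=1=a[slow] dup → fast++
(s=0,f=3) a[fast]=3≠a[slow]=1 write a[1]=3 → slow++,fast++
(s=1,f=4) a[fast]=4≠a[slow]=3 write a[2]=4 → slow++,fast++
(s=2,f=5) a[fast]=4=a[slow] dup → fast++
(s=2,f=6) a[fast]=6≠a[slow]=4 write a[3]=6 → slow++,fast++
(s=3,f=7) a[fast]=6=a[slow] dup → fast++
(s=3,f=8) a[fast]=6=a[slow] dup → fast++
(s=3,f=9) a[fast]=6=a[slow] dup → fast++
(s=3,f=10) a[fast]=7≠a[slow]=6 write a[4]=7 → slow++,fast++
(s=4,f=11) a[fast]=7=a[slow] dup → fast++
(s=4,f=12) a[fast]=8≠a[slow]=7 write a[5]=8 → slow++,fast++
(s=5,f=13) a[fast]=9≠a[slow]=8 write a[6]=9 → slow++,fast++
(s=6,f=14) a[fast]=10≠a[slow]=9 write a[7]=10 → slow++,fast++
(s=7,f=15) a[fast]=11≠a[slow]=10 write a[8]=11 → slow++,fast++
(s=8,f=16) a[fast]=12≠a[slow]=11 write a[9]=12 → slow++,fast++
(s=9,f=17) a[fast]=12=a[slow] dup → fast++
(s=9,f=18) a[fast]=13≠a[slow]=12 write a[10]=13 → slow++,fast++
(s=10,f=19) a[fast]=13=a[slow] dup → fast++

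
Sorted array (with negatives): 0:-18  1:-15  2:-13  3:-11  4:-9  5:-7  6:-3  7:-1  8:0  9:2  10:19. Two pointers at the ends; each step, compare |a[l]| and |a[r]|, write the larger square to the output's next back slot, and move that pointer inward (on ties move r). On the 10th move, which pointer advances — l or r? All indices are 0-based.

l

l=0 r=10: |-18|<=|19| out[10]=361, r--
l=0 r=9: |-18|>|2| out[9]=324, l++
l=1 r=9: |-15|>|2| out[8]=225, l++
l=2 r=9: |-13|>|2| out[7]=169, l++
l=3 r=9: |-11|>|2| out[6]=121, l++
l=4 r=9: |-9|>|2| out[5]=81, l++
l=5 r=9: |-7|>|2| out[4]=49, l++
l=6 r=9: |-3|>|2| out[3]=9, l++
l=7 r=9: |-1|<=|2| out[2]=4, r--
l=7 r=8: |-1|>|0| out[1]=1, l++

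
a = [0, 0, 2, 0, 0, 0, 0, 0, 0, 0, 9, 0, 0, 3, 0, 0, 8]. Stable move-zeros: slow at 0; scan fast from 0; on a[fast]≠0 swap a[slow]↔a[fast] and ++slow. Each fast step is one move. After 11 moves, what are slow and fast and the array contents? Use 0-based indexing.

(s=0,f=0) a[fast]=0 → fast++
(s=0,f=1) a[fast]=0 → fast++
(s=0,f=2) a[fast]=2≠0 swap→a[0]=2 → slow++,fast++
(s=1,f=3) a[fast]=0 → fast++
(s=1,f=4) a[fast]=0 → fast++
(s=1,f=5) a[fast]=0 → fast++
(s=1,f=6) a[fast]=0 → fast++
(s=1,f=7) a[fast]=0 → fast++
(s=1,f=8) a[fast]=0 → fast++
(s=1,f=9) a[fast]=0 → fast++
(s=1,f=10) a[fast]=9≠0 swap→a[1]=9 → slow++,fast++

slow=2, fast=11, a=[2, 9, 0, 0, 0, 0, 0, 0, 0, 0, 0, 0, 0, 3, 0, 0, 8]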